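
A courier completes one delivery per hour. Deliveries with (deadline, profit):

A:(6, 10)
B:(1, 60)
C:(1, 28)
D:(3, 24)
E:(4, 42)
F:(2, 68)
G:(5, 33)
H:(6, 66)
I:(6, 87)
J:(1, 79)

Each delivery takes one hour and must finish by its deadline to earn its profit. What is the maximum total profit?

Take jobs in profit order; each goes to the latest open slot no later than its deadline.
Profit order: I=87 J=79 F=68 H=66 B=60 E=42 G=33 C=28 D=24 A=10
Assign: I→slot 6, J→slot 1, F→slot 2, H→slot 5, B skipped, E→slot 4, G→slot 3, C skipped, D skipped, A skipped.
Slots: [1:J] [2:F] [3:G] [4:E] [5:H] [6:I]
Profit = 79 + 68 + 33 + 42 + 66 + 87 = 375

375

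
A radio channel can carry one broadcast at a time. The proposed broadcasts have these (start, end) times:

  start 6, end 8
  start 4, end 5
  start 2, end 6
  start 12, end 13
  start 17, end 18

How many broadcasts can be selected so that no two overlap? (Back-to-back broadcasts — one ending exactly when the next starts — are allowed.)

4

Order by finish time; keep every interval that doesn't clash with the previous kept one.
By end time: (4,5), (2,6), (6,8), (12,13), (17,18).
Pick (4,5); next start ≥ 5 → (6,8); next start ≥ 8 → (12,13); next start ≥ 13 → (17,18).
Selected 4 broadcasts.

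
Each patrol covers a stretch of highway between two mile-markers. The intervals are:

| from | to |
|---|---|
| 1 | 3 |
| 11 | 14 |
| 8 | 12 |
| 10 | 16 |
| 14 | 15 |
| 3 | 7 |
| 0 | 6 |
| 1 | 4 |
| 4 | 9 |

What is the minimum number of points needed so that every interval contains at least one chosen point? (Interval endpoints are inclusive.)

3

By right end: [1,3]  [1,4]  [0,6]  [3,7]  [4,9]  [8,12]  [11,14]  [14,15]  [10,16]
[1,3] uncovered → point at 3; [4,9] uncovered → point at 9; [11,14] uncovered → point at 14.
Points: 3, 9, 14 (3 total).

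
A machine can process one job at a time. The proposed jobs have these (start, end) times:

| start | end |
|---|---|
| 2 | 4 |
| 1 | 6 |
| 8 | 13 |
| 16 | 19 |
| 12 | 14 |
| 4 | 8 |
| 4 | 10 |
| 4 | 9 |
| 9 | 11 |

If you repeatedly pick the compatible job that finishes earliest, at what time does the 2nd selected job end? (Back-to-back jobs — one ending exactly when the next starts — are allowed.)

8

Greedy by earliest finish: after sorting by end time, pick each interval compatible with the last pick.
Sorted by end: (2,4)  (1,6)  (4,8)  (4,9)  (4,10)  (9,11)  (8,13)  (12,14)  (16,19)
take (2,4); skip (1,6); take (4,8); take (9,11); skip (8,13); take (12,14); take (16,19).
Selected: (2,4) (4,8) (9,11) (12,14) (16,19)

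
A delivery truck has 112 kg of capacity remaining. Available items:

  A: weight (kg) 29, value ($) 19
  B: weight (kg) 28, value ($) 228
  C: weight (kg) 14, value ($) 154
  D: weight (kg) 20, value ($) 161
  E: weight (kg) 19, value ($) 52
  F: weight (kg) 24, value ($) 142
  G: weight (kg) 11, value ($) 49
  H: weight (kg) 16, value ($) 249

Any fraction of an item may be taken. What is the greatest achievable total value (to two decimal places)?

978.55

Ratios (sorted): H 15.56, C 11.00, B 8.14, D 8.05, F 5.92, G 4.45, E 2.74, A 0.66
take H (16 @ 249); take C (14 @ 154); take B (28 @ 228); take D (20 @ 161); take F (24 @ 142); take 10/11 of G → 44.55. Capacity used 112/112.
Total value = 978.55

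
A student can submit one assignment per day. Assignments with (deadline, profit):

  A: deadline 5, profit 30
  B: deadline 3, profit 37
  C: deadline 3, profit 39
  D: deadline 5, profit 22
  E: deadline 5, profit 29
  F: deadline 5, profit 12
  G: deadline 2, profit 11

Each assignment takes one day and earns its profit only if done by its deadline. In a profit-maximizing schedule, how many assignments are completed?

5

Take jobs in profit order; each goes to the latest open slot no later than its deadline.
Profit order: C=39 B=37 A=30 E=29 D=22 F=12 G=11
Assign: C→slot 3, B→slot 2, A→slot 5, E→slot 4, D→slot 1, F skipped, G skipped.
Slots: [1:D] [2:B] [3:C] [4:E] [5:A]
5 of 7 scheduled.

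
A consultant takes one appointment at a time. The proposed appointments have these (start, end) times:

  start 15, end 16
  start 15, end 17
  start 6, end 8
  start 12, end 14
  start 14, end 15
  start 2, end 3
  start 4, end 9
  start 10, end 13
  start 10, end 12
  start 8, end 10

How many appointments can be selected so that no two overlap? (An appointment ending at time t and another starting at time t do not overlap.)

7

Order by finish time; keep every interval that doesn't clash with the previous kept one.
By end time: (2,3), (6,8), (4,9), (8,10), (10,12), (10,13), (12,14), (14,15), (15,16), (15,17).
Pick (2,3); next start ≥ 3 → (6,8); next start ≥ 8 → (8,10); next start ≥ 10 → (10,12); next start ≥ 12 → (12,14); next start ≥ 14 → (14,15); next start ≥ 15 → (15,16).
Selected 7 appointments.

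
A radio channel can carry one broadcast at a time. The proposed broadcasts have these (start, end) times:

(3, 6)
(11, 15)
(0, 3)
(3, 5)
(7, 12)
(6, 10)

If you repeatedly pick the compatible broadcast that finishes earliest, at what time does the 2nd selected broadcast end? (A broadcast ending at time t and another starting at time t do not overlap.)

Greedy by earliest finish: after sorting by end time, pick each interval compatible with the last pick.
By end time: (0,3), (3,5), (3,6), (6,10), (7,12), (11,15).
Pick (0,3); next start ≥ 3 → (3,5); next start ≥ 5 → (6,10); next start ≥ 10 → (11,15).
Selected: (0,3) (3,5) (6,10) (11,15)

5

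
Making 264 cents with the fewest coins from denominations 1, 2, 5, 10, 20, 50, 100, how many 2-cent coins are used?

264 − 2×100→64 − 1×50→14 − 1×10→4 − 2×2→0
Count of 2: 2

2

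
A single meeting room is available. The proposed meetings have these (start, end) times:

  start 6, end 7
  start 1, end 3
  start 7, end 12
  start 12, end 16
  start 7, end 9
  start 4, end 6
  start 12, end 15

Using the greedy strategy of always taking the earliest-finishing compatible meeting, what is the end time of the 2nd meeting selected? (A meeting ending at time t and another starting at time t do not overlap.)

6

Sort by end time and greedily take each interval whose start is ≥ the last chosen end.
By end time: (1,3), (4,6), (6,7), (7,9), (7,12), (12,15), (12,16).
Pick (1,3); next start ≥ 3 → (4,6); next start ≥ 6 → (6,7); next start ≥ 7 → (7,9); next start ≥ 9 → (12,15).
Selected: (1,3) (4,6) (6,7) (7,9) (12,15)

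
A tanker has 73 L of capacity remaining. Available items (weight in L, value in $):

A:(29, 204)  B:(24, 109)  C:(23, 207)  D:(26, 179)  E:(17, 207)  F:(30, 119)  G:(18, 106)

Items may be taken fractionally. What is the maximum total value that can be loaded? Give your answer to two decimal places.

Order: E (207/17=12.18) > C (207/23=9.00) > A (204/29=7.03) > D (179/26=6.88) > G (106/18=5.89) > B (109/24=4.54) > F (119/30=3.97)
Fill: take E (17 @ 207) → take C (23 @ 207) → take A (29 @ 204) → take 4/26 of D → 27.54; 73/73 used.
Total value = 645.54

645.54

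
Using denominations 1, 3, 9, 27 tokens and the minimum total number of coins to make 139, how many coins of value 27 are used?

Greedy: take as many of the largest coin as possible, then repeat with the remainder.
139 = 5×27 + 1×3 + 1×1
Count of 27: 5

5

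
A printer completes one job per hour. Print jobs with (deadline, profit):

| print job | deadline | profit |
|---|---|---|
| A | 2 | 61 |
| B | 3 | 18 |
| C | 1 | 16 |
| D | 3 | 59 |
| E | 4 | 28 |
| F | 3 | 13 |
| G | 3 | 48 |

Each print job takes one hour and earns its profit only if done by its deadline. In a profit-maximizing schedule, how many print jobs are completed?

4

Sort by profit descending; place each in the latest free slot ≤ its deadline.
By profit: A(d2,61), D(d3,59), G(d3,48), E(d4,28), B(d3,18), C(d1,16), F(d3,13)
A→slot 2; D→slot 3; G→slot 1; E→slot 4; B skipped; C skipped; F skipped.
4 of 7 scheduled.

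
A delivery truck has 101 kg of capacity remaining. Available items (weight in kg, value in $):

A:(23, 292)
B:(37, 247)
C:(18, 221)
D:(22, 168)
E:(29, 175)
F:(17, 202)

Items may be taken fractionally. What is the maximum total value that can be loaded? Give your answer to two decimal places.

Order: A (292/23=12.70) > C (221/18=12.28) > F (202/17=11.88) > D (168/22=7.64) > B (247/37=6.68) > E (175/29=6.03)
Fill: take A (23 @ 292) → take C (18 @ 221) → take F (17 @ 202) → take D (22 @ 168) → take 21/37 of B → 140.19; 101/101 used.
Total value = 1023.19

1023.19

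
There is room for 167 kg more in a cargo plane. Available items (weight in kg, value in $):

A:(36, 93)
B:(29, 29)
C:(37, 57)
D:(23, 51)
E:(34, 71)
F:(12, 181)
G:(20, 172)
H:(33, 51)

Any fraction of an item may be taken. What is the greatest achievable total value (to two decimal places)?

Sort by value per unit weight and fill in that order.
Order: F (181/12=15.08) > G (172/20=8.60) > A (93/36=2.58) > D (51/23=2.22) > E (71/34=2.09) > H (51/33=1.55) > C (57/37=1.54) > B (29/29=1.00)
Fill: take F (12 @ 181) → take G (20 @ 172) → take A (36 @ 93) → take D (23 @ 51) → take E (34 @ 71) → take H (33 @ 51) → take 9/37 of C → 13.86; 167/167 used.
Total value = 632.86

632.86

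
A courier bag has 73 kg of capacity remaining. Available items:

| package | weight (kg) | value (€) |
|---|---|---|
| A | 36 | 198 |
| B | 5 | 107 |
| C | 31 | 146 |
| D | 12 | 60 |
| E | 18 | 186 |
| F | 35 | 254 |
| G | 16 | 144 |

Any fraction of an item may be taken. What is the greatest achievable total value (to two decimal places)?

683.74

Greedy by value/weight ratio, highest first.
Order: B (107/5=21.40) > E (186/18=10.33) > G (144/16=9.00) > F (254/35=7.26) > A (198/36=5.50) > D (60/12=5.00) > C (146/31=4.71)
Fill: take B (5 @ 107) → take E (18 @ 186) → take G (16 @ 144) → take 34/35 of F → 246.74; 73/73 used.
Total value = 683.74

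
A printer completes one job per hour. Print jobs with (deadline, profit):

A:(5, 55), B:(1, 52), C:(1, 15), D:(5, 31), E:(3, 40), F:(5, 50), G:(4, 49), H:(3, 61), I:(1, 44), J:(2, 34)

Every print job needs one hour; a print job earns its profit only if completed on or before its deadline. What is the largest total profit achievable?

267

Profit order: H=61 A=55 B=52 F=50 G=49 I=44 E=40 J=34 D=31 C=15
Assign: H→slot 3, A→slot 5, B→slot 1, F→slot 4, G→slot 2, I skipped, E skipped, J skipped, D skipped, C skipped.
Slots: [1:B] [2:G] [3:H] [4:F] [5:A]
Profit = 52 + 49 + 61 + 50 + 55 = 267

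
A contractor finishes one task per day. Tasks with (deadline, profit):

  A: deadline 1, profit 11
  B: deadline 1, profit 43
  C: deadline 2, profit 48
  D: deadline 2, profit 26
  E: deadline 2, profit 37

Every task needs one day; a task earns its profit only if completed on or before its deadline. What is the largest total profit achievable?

91

By profit: C(d2,48), B(d1,43), E(d2,37), D(d2,26), A(d1,11)
C→slot 2; B→slot 1; E skipped; D skipped; A skipped.
Profit = 43 + 48 = 91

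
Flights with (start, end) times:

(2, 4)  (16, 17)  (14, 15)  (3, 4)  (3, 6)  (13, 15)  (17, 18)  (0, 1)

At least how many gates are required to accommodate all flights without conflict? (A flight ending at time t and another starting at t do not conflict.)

3

starts: [0, 2, 3, 3, 13, 14, 16, 17]
ends:   [1, 4, 4, 6, 15, 15, 17, 18]
s0→1 e1→0 s2→1 s3→2 s3→3  — peak 3.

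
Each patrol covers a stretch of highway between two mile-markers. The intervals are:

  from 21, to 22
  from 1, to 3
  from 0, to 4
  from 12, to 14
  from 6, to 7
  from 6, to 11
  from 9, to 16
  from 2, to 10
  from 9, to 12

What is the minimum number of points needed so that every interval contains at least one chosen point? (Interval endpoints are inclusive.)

4

By right end: [1,3]  [0,4]  [6,7]  [2,10]  [6,11]  [9,12]  [12,14]  [9,16]  [21,22]
[1,3] uncovered → point at 3; [6,7] uncovered → point at 7; [9,12] uncovered → point at 12; [21,22] uncovered → point at 22.
Points: 3, 7, 12, 22 (4 total).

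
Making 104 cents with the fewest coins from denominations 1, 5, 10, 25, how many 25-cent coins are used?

104 = 4×25 + 4×1
Count of 25: 4

4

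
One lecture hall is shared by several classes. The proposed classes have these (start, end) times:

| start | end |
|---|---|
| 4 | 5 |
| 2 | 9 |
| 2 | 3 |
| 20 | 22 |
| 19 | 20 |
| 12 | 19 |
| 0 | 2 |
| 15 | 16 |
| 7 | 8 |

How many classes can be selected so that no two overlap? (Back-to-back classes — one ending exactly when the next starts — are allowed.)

7

Sort by end time and greedily take each interval whose start is ≥ the last chosen end.
Sorted by end: (0,2)  (2,3)  (4,5)  (7,8)  (2,9)  (15,16)  (12,19)  (19,20)  (20,22)
take (0,2); take (2,3); take (4,5); take (7,8); skip (2,9); take (15,16); skip (12,19); take (19,20); take (20,22).
Selected 7 classes.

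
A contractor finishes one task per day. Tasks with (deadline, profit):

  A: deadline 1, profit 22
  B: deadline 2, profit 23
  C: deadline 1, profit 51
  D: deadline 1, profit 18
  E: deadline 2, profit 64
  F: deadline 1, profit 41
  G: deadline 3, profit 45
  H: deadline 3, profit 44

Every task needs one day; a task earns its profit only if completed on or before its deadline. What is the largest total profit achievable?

160

Profit order: E=64 C=51 G=45 H=44 F=41 B=23 A=22 D=18
Assign: E→slot 2, C→slot 1, G→slot 3, H skipped, F skipped, B skipped, A skipped, D skipped.
Slots: [1:C] [2:E] [3:G]
Profit = 51 + 64 + 45 = 160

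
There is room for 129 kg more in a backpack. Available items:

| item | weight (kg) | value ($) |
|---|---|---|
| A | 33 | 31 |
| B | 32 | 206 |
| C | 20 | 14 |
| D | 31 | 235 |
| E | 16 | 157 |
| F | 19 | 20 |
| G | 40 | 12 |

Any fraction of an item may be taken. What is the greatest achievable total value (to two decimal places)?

Order: E (157/16=9.81) > D (235/31=7.58) > B (206/32=6.44) > F (20/19=1.05) > A (31/33=0.94) > C (14/20=0.70) > G (12/40=0.30)
Fill: take E (16 @ 157) → take D (31 @ 235) → take B (32 @ 206) → take F (19 @ 20) → take 31/33 of A → 29.12; 129/129 used.
Total value = 647.12

647.12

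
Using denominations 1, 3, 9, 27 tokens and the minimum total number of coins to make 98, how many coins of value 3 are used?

98 = 3×27 + 1×9 + 2×3 + 2×1
Count of 3: 2

2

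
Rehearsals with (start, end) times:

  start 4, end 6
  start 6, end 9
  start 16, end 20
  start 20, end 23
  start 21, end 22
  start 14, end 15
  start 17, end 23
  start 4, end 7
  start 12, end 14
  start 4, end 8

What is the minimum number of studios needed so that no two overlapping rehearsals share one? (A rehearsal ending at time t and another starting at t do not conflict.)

3

Count concurrent intervals with a sweep; the peak is the room count.
starts: [4, 4, 4, 6, 12, 14, 16, 17, 20, 21]
ends:   [6, 7, 8, 9, 14, 15, 20, 22, 23, 23]
s4→1 s4→2 s4→3  — peak 3.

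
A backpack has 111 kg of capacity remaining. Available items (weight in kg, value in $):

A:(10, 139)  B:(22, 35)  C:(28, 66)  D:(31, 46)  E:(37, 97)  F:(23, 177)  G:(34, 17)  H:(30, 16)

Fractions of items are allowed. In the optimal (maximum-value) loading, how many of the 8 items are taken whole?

Ratios (sorted): A 13.90, F 7.70, E 2.62, C 2.36, B 1.59, D 1.48, H 0.53, G 0.50
take A (10 @ 139); take F (23 @ 177); take E (37 @ 97); take C (28 @ 66); take 13/22 of B → 20.68. Capacity used 111/111.
4 item(s) taken whole; one partial (take 13/22 of B).

4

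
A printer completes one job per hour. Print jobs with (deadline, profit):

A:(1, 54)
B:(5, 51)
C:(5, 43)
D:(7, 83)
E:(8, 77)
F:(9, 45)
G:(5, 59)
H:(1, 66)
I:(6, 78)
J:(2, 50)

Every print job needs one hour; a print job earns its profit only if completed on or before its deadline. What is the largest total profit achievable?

552

Sort by profit descending; place each in the latest free slot ≤ its deadline.
By profit: D(d7,83), I(d6,78), E(d8,77), H(d1,66), G(d5,59), A(d1,54), B(d5,51), J(d2,50), F(d9,45), C(d5,43)
D→slot 7; I→slot 6; E→slot 8; H→slot 1; G→slot 5; A skipped; B→slot 4; J→slot 2; F→slot 9; C→slot 3.
Profit = 66 + 50 + 43 + 51 + 59 + 78 + 83 + 77 + 45 = 552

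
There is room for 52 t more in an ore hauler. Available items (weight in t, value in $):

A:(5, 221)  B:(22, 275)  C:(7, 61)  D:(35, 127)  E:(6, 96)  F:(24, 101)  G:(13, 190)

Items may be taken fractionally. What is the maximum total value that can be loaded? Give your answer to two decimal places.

834.29

Order: A (221/5=44.20) > E (96/6=16.00) > G (190/13=14.62) > B (275/22=12.50) > C (61/7=8.71) > F (101/24=4.21) > D (127/35=3.63)
Fill: take A (5 @ 221) → take E (6 @ 96) → take G (13 @ 190) → take B (22 @ 275) → take 6/7 of C → 52.29; 52/52 used.
Total value = 834.29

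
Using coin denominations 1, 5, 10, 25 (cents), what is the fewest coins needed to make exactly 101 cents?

5

101 = 4×25 + 1×1
Total coins = 4 + 1 = 5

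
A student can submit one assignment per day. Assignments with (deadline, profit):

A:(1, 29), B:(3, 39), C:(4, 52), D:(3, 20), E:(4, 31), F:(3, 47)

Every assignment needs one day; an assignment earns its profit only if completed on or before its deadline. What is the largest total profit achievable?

By profit: C(d4,52), F(d3,47), B(d3,39), E(d4,31), A(d1,29), D(d3,20)
C→slot 4; F→slot 3; B→slot 2; E→slot 1; A skipped; D skipped.
Profit = 31 + 39 + 47 + 52 = 169

169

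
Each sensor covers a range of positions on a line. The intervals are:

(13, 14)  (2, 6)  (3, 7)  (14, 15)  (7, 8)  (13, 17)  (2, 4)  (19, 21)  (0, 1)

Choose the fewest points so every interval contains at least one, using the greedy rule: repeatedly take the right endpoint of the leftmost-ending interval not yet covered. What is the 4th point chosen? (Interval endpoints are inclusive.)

Process intervals by earliest right end; each time one isn't hit yet, stab at its right endpoint.
By right end: [0,1]  [2,4]  [2,6]  [3,7]  [7,8]  [13,14]  [14,15]  [13,17]  [19,21]
[0,1] uncovered → point at 1; [2,4] uncovered → point at 4; [7,8] uncovered → point at 8; [13,14] uncovered → point at 14; [19,21] uncovered → point at 21.
Points: 1, 4, 8, 14, 21 (5 total).

14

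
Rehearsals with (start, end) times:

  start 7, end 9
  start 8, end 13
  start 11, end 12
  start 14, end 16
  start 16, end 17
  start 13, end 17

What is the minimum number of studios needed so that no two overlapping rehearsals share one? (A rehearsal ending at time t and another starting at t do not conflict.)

2

starts: [7, 8, 11, 13, 14, 16]
ends:   [9, 12, 13, 16, 17, 17]
s7→1 s8→2  — peak 2.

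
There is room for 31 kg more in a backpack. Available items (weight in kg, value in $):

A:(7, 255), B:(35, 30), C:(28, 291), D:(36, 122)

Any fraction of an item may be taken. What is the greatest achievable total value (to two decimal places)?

Order: A (255/7=36.43) > C (291/28=10.39) > D (122/36=3.39) > B (30/35=0.86)
Fill: take A (7 @ 255) → take 24/28 of C → 249.43; 31/31 used.
Total value = 504.43

504.43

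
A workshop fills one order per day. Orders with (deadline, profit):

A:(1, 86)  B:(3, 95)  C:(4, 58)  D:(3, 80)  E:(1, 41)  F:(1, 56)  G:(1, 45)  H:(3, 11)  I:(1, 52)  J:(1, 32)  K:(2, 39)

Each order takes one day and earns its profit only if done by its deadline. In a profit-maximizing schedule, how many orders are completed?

By profit: B(d3,95), A(d1,86), D(d3,80), C(d4,58), F(d1,56), I(d1,52), G(d1,45), E(d1,41), K(d2,39), J(d1,32), H(d3,11)
B→slot 3; A→slot 1; D→slot 2; C→slot 4; F skipped; I skipped; G skipped; E skipped; K skipped; J skipped; H skipped.
4 of 11 scheduled.

4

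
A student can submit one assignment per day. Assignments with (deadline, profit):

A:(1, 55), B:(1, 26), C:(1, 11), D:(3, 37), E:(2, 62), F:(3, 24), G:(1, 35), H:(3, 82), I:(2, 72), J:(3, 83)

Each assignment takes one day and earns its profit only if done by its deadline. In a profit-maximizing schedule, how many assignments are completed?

3

Take jobs in profit order; each goes to the latest open slot no later than its deadline.
By profit: J(d3,83), H(d3,82), I(d2,72), E(d2,62), A(d1,55), D(d3,37), G(d1,35), B(d1,26), F(d3,24), C(d1,11)
J→slot 3; H→slot 2; I→slot 1; E skipped; A skipped; D skipped; G skipped; B skipped; F skipped; C skipped.
3 of 10 scheduled.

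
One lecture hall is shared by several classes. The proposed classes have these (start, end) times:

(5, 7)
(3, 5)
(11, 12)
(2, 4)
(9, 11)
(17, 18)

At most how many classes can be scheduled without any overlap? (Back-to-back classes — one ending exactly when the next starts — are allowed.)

5

Order by finish time; keep every interval that doesn't clash with the previous kept one.
By end time: (2,4), (3,5), (5,7), (9,11), (11,12), (17,18).
Pick (2,4); next start ≥ 4 → (5,7); next start ≥ 7 → (9,11); next start ≥ 11 → (11,12); next start ≥ 12 → (17,18).
Selected 5 classes.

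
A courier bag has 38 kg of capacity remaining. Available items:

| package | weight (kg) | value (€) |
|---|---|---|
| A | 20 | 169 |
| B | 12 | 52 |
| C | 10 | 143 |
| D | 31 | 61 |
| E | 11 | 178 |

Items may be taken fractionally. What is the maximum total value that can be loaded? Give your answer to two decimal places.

464.65

Order: E (178/11=16.18) > C (143/10=14.30) > A (169/20=8.45) > B (52/12=4.33) > D (61/31=1.97)
Fill: take E (11 @ 178) → take C (10 @ 143) → take 17/20 of A → 143.65; 38/38 used.
Total value = 464.65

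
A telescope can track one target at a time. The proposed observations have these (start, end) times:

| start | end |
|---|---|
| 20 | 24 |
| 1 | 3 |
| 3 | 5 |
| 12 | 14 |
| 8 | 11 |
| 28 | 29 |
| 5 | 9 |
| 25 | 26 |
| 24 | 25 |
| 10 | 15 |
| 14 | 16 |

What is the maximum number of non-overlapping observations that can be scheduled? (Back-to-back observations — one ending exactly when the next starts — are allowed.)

9

Greedy by earliest finish: after sorting by end time, pick each interval compatible with the last pick.
By end time: (1,3), (3,5), (5,9), (8,11), (12,14), (10,15), (14,16), (20,24), (24,25), (25,26), (28,29).
Pick (1,3); next start ≥ 3 → (3,5); next start ≥ 5 → (5,9); next start ≥ 9 → (12,14); next start ≥ 14 → (14,16); next start ≥ 16 → (20,24); next start ≥ 24 → (24,25); next start ≥ 25 → (25,26); next start ≥ 26 → (28,29).
Selected 9 observations.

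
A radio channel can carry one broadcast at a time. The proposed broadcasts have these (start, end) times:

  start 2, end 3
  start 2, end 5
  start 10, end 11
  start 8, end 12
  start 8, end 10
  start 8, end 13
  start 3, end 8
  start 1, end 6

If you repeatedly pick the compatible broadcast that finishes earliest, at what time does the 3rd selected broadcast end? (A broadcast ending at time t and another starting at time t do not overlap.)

10

Sort by end time and greedily take each interval whose start is ≥ the last chosen end.
Sorted by end: (2,3)  (2,5)  (1,6)  (3,8)  (8,10)  (10,11)  (8,12)  (8,13)
take (2,3); take (3,8); take (8,10); take (10,11); skip (8,12); skip (8,13).
Selected: (2,3) (3,8) (8,10) (10,11)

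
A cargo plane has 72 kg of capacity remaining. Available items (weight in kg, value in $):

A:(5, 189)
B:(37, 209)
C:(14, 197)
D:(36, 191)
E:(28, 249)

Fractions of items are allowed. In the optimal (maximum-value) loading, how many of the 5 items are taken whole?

Sort by value per unit weight and fill in that order.
Order: A (189/5=37.80) > C (197/14=14.07) > E (249/28=8.89) > B (209/37=5.65) > D (191/36=5.31)
Fill: take A (5 @ 189) → take C (14 @ 197) → take E (28 @ 249) → take 25/37 of B → 141.22; 72/72 used.
3 item(s) taken whole; one partial (take 25/37 of B).

3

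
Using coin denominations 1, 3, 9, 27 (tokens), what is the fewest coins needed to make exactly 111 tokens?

5

111 − 4×27→3 − 1×3→0
Total coins = 4 + 1 = 5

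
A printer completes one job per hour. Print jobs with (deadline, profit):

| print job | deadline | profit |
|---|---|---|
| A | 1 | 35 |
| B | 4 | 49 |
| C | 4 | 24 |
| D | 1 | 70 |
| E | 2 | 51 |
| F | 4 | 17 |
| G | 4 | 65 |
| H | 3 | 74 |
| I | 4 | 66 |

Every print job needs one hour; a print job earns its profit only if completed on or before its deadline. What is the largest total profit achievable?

275

Take jobs in profit order; each goes to the latest open slot no later than its deadline.
By profit: H(d3,74), D(d1,70), I(d4,66), G(d4,65), E(d2,51), B(d4,49), A(d1,35), C(d4,24), F(d4,17)
H→slot 3; D→slot 1; I→slot 4; G→slot 2; E skipped; B skipped; A skipped; C skipped; F skipped.
Profit = 70 + 65 + 74 + 66 = 275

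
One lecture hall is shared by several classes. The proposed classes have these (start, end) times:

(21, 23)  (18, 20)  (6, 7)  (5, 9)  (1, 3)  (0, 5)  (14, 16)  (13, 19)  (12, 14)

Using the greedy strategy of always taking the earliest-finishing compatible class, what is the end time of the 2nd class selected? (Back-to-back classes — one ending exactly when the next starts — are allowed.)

7

Sort by end time and greedily take each interval whose start is ≥ the last chosen end.
Sorted by end: (1,3)  (0,5)  (6,7)  (5,9)  (12,14)  (14,16)  (13,19)  (18,20)  (21,23)
take (1,3); skip (0,5); take (6,7); take (12,14); take (14,16); take (18,20); take (21,23).
Selected: (1,3) (6,7) (12,14) (14,16) (18,20) (21,23)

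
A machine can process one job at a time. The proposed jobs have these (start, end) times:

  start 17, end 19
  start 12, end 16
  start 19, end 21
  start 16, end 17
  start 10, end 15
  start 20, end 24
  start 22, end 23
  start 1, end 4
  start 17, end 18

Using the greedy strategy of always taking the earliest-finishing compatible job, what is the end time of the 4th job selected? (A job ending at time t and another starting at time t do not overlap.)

18

By end time: (1,4), (10,15), (12,16), (16,17), (17,18), (17,19), (19,21), (22,23), (20,24).
Pick (1,4); next start ≥ 4 → (10,15); next start ≥ 15 → (16,17); next start ≥ 17 → (17,18); next start ≥ 18 → (19,21); next start ≥ 21 → (22,23).
Selected: (1,4) (10,15) (16,17) (17,18) (19,21) (22,23)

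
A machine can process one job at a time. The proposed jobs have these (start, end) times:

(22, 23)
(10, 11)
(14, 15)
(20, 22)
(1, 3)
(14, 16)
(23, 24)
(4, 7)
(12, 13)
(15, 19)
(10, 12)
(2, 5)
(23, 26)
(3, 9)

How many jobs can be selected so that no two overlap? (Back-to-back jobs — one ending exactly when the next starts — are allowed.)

9

Sorted by end: (1,3)  (2,5)  (4,7)  (3,9)  (10,11)  (10,12)  (12,13)  (14,15)  (14,16)  (15,19)  (20,22)  (22,23)  (23,24)  (23,26)
take (1,3); take (4,7); take (10,11); take (12,13); take (14,15); take (15,19); take (20,22); take (22,23); take (23,24).
Selected 9 jobs.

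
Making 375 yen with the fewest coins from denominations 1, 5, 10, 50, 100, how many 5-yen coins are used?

1

Use the largest denomination that fits, subtract, and repeat.
375 = 3×100 + 1×50 + 2×10 + 1×5
Count of 5: 1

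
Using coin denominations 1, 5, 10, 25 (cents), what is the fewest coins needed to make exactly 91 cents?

6

Use the largest denomination that fits, subtract, and repeat.
91 = 3×25 + 1×10 + 1×5 + 1×1
Total coins = 3 + 1 + 1 + 1 = 6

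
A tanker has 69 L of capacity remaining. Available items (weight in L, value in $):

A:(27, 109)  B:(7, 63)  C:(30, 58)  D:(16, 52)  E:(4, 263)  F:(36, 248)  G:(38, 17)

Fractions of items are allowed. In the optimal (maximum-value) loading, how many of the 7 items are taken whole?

3

Sort by value per unit weight and fill in that order.
Order: E (263/4=65.75) > B (63/7=9.00) > F (248/36=6.89) > A (109/27=4.04) > D (52/16=3.25) > C (58/30=1.93) > G (17/38=0.45)
Fill: take E (4 @ 263) → take B (7 @ 63) → take F (36 @ 248) → take 22/27 of A → 88.81; 69/69 used.
3 item(s) taken whole; one partial (take 22/27 of A).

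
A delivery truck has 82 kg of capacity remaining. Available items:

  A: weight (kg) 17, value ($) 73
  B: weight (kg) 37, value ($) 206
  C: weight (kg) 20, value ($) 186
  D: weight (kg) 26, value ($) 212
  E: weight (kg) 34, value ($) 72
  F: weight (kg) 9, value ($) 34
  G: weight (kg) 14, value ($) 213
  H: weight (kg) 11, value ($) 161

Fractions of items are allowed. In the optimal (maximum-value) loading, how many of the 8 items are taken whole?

Greedy by value/weight ratio, highest first.
Ratios (sorted): G 15.21, H 14.64, C 9.30, D 8.15, B 5.57, A 4.29, F 3.78, E 2.12
take G (14 @ 213); take H (11 @ 161); take C (20 @ 186); take D (26 @ 212); take 11/37 of B → 61.24. Capacity used 82/82.
4 item(s) taken whole; one partial (take 11/37 of B).

4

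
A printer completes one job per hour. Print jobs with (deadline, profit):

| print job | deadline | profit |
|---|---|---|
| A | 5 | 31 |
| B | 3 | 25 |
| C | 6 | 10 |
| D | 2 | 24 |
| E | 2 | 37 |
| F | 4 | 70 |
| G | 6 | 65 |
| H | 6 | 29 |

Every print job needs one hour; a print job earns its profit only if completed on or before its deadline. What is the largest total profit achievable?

Sort by profit descending; place each in the latest free slot ≤ its deadline.
By profit: F(d4,70), G(d6,65), E(d2,37), A(d5,31), H(d6,29), B(d3,25), D(d2,24), C(d6,10)
F→slot 4; G→slot 6; E→slot 2; A→slot 5; H→slot 3; B→slot 1; D skipped; C skipped.
Profit = 25 + 37 + 29 + 70 + 31 + 65 = 257

257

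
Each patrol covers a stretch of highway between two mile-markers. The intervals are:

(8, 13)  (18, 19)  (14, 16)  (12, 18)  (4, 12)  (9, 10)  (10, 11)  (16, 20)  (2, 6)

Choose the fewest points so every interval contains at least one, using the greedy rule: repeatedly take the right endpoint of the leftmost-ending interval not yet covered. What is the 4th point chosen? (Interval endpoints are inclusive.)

19

Process intervals by earliest right end; each time one isn't hit yet, stab at its right endpoint.
By right end: [2,6]  [9,10]  [10,11]  [4,12]  [8,13]  [14,16]  [12,18]  [18,19]  [16,20]
[2,6] uncovered → point at 6; [9,10] uncovered → point at 10; [14,16] uncovered → point at 16; [18,19] uncovered → point at 19.
Points: 6, 10, 16, 19 (4 total).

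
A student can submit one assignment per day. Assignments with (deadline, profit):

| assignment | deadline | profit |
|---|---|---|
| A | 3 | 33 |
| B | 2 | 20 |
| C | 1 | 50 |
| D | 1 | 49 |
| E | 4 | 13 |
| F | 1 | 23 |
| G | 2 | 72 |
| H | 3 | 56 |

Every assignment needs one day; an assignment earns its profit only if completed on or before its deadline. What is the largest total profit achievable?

By profit: G(d2,72), H(d3,56), C(d1,50), D(d1,49), A(d3,33), F(d1,23), B(d2,20), E(d4,13)
G→slot 2; H→slot 3; C→slot 1; D skipped; A skipped; F skipped; B skipped; E→slot 4.
Profit = 50 + 72 + 56 + 13 = 191

191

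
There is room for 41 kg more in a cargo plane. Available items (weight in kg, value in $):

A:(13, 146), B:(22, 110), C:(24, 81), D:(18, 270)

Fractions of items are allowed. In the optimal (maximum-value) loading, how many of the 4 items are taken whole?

Sort by value per unit weight and fill in that order.
Order: D (270/18=15.00) > A (146/13=11.23) > B (110/22=5.00) > C (81/24=3.38)
Fill: take D (18 @ 270) → take A (13 @ 146) → take 10/22 of B → 50.00; 41/41 used.
2 item(s) taken whole; one partial (take 10/22 of B).

2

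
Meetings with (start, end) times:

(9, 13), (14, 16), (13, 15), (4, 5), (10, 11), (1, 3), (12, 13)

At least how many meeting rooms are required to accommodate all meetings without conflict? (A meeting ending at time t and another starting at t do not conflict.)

Count concurrent intervals with a sweep; the peak is the room count.
Events (time:±→running): 1:+→1 3:-→0 4:+→1 5:-→0 9:+→1 10:+→2 … peak 2.

2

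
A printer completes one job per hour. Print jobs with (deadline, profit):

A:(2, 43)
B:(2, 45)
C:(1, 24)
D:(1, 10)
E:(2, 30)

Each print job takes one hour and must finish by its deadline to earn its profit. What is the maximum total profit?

Sort by profit descending; place each in the latest free slot ≤ its deadline.
Profit order: B=45 A=43 E=30 C=24 D=10
Assign: B→slot 2, A→slot 1, E skipped, C skipped, D skipped.
Slots: [1:A] [2:B]
Profit = 43 + 45 = 88

88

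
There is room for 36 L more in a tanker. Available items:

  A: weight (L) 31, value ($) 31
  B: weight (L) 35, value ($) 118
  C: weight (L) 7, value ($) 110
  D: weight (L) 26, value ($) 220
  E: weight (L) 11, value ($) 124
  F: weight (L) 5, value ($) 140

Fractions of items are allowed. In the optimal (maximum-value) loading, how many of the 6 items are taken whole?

3

Greedy by value/weight ratio, highest first.
Ratios (sorted): F 28.00, C 15.71, E 11.27, D 8.46, B 3.37, A 1.00
take F (5 @ 140); take C (7 @ 110); take E (11 @ 124); take 13/26 of D → 110.00. Capacity used 36/36.
3 item(s) taken whole; one partial (take 13/26 of D).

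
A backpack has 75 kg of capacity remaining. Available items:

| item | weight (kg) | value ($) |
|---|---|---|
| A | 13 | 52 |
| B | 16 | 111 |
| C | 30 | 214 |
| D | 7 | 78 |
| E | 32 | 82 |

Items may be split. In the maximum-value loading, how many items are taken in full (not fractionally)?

Sort by value per unit weight and fill in that order.
Order: D (78/7=11.14) > C (214/30=7.13) > B (111/16=6.94) > A (52/13=4.00) > E (82/32=2.56)
Fill: take D (7 @ 78) → take C (30 @ 214) → take B (16 @ 111) → take A (13 @ 52) → take 9/32 of E → 23.06; 75/75 used.
4 item(s) taken whole; one partial (take 9/32 of E).

4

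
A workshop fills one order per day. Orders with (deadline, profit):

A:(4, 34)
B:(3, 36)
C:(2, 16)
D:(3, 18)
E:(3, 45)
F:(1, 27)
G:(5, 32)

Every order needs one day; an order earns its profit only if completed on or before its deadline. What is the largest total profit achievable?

Take jobs in profit order; each goes to the latest open slot no later than its deadline.
By profit: E(d3,45), B(d3,36), A(d4,34), G(d5,32), F(d1,27), D(d3,18), C(d2,16)
E→slot 3; B→slot 2; A→slot 4; G→slot 5; F→slot 1; D skipped; C skipped.
Profit = 27 + 36 + 45 + 34 + 32 = 174

174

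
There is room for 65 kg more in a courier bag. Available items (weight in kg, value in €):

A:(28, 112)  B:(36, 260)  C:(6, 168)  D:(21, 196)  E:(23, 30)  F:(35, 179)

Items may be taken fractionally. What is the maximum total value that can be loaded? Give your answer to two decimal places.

Order: C (168/6=28.00) > D (196/21=9.33) > B (260/36=7.22) > F (179/35=5.11) > A (112/28=4.00) > E (30/23=1.30)
Fill: take C (6 @ 168) → take D (21 @ 196) → take B (36 @ 260) → take 2/35 of F → 10.23; 65/65 used.
Total value = 634.23

634.23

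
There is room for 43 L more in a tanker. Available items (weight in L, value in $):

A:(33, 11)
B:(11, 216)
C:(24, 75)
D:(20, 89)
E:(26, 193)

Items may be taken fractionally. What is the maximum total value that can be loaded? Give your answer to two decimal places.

435.70

Order: B (216/11=19.64) > E (193/26=7.42) > D (89/20=4.45) > C (75/24=3.12) > A (11/33=0.33)
Fill: take B (11 @ 216) → take E (26 @ 193) → take 6/20 of D → 26.70; 43/43 used.
Total value = 435.70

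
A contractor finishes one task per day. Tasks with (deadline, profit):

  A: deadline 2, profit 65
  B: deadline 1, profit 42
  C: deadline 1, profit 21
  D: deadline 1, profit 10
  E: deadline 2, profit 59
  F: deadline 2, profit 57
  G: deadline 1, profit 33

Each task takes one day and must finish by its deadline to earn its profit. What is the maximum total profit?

124

Profit order: A=65 E=59 F=57 B=42 G=33 C=21 D=10
Assign: A→slot 2, E→slot 1, F skipped, B skipped, G skipped, C skipped, D skipped.
Slots: [1:E] [2:A]
Profit = 59 + 65 = 124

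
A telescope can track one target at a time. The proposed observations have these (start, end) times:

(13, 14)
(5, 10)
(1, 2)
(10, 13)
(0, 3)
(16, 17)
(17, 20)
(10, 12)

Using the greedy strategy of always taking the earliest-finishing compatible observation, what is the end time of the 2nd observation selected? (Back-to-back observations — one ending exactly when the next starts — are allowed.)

Sorted by end: (1,2)  (0,3)  (5,10)  (10,12)  (10,13)  (13,14)  (16,17)  (17,20)
take (1,2); skip (0,3); take (5,10); take (10,12); take (13,14); take (16,17); take (17,20).
Selected: (1,2) (5,10) (10,12) (13,14) (16,17) (17,20)

10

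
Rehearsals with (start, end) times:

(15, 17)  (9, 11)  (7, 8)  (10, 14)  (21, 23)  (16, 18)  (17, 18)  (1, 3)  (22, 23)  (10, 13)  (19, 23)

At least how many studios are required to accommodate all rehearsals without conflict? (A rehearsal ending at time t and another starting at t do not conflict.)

3

Events (time:±→running): 1:+→1 3:-→0 7:+→1 8:-→0 9:+→1 10:+→2 10:+→3 … peak 3.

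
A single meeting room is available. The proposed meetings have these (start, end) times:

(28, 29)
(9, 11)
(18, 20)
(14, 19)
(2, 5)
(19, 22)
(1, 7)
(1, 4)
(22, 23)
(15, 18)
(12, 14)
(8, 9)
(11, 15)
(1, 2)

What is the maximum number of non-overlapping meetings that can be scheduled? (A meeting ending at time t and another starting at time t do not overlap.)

Sorted by end: (1,2)  (1,4)  (2,5)  (1,7)  (8,9)  (9,11)  (12,14)  (11,15)  (15,18)  (14,19)  (18,20)  (19,22)  (22,23)  (28,29)
take (1,2); skip (1,4); take (2,5); skip (1,7); take (8,9); take (9,11); take (12,14); take (15,18); take (18,20); skip (19,22); take (22,23); take (28,29).
Selected 9 meetings.

9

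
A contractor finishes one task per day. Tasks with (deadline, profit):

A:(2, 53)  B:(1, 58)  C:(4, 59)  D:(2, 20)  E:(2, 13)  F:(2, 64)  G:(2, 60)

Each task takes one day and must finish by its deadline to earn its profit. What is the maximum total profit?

By profit: F(d2,64), G(d2,60), C(d4,59), B(d1,58), A(d2,53), D(d2,20), E(d2,13)
F→slot 2; G→slot 1; C→slot 4; B skipped; A skipped; D skipped; E skipped.
Profit = 60 + 64 + 59 = 183

183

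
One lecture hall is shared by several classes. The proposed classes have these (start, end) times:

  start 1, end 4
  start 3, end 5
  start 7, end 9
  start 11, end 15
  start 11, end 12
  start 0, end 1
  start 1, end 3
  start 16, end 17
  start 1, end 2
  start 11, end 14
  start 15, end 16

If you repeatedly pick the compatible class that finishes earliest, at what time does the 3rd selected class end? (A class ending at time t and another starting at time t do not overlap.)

By end time: (0,1), (1,2), (1,3), (1,4), (3,5), (7,9), (11,12), (11,14), (11,15), (15,16), (16,17).
Pick (0,1); next start ≥ 1 → (1,2); next start ≥ 2 → (3,5); next start ≥ 5 → (7,9); next start ≥ 9 → (11,12); next start ≥ 12 → (15,16); next start ≥ 16 → (16,17).
Selected: (0,1) (1,2) (3,5) (7,9) (11,12) (15,16) (16,17)

5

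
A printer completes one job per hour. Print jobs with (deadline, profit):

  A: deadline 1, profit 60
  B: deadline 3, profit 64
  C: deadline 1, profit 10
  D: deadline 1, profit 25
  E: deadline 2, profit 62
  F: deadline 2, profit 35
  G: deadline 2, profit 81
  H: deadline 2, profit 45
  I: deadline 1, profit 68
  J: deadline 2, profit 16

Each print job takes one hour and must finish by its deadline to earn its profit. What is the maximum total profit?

Sort by profit descending; place each in the latest free slot ≤ its deadline.
Profit order: G=81 I=68 B=64 E=62 A=60 H=45 F=35 D=25 J=16 C=10
Assign: G→slot 2, I→slot 1, B→slot 3, E skipped, A skipped, H skipped, F skipped, D skipped, J skipped, C skipped.
Slots: [1:I] [2:G] [3:B]
Profit = 68 + 81 + 64 = 213

213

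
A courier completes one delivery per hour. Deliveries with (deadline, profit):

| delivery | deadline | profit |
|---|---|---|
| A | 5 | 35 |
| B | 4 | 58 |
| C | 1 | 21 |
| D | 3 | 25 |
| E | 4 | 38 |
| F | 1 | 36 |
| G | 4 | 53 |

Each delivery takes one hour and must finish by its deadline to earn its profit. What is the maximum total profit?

Take jobs in profit order; each goes to the latest open slot no later than its deadline.
By profit: B(d4,58), G(d4,53), E(d4,38), F(d1,36), A(d5,35), D(d3,25), C(d1,21)
B→slot 4; G→slot 3; E→slot 2; F→slot 1; A→slot 5; D skipped; C skipped.
Profit = 36 + 38 + 53 + 58 + 35 = 220

220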